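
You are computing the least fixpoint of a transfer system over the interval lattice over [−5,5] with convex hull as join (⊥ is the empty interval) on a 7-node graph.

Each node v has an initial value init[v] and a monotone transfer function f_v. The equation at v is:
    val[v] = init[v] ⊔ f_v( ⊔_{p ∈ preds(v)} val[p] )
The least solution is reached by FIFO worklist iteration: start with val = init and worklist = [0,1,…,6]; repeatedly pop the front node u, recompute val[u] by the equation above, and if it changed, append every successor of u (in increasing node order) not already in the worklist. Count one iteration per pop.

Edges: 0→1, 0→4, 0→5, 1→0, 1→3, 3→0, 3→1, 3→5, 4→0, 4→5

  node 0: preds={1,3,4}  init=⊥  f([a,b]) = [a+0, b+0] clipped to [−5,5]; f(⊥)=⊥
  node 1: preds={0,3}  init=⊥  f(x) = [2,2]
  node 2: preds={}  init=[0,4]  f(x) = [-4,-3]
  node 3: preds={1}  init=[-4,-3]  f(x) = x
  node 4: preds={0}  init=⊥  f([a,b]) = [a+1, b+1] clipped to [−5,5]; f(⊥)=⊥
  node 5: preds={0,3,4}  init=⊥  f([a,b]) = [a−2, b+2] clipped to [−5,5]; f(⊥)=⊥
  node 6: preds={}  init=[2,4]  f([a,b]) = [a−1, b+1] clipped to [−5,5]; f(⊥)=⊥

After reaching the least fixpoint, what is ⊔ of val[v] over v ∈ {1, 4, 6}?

Trace (23 dequeues):
  [1] u=0 | in [-4,-3] | out [-4,-3] | prev ⊥ | push {}
  [2] u=1 | in [-4,-3] | out [2,2] | prev ⊥ | push {0}
  [3] u=2 | in ⊥ | out [-4,4] | prev [0,4] | push {}
  [4] u=3 | in [2,2] | out [-4,2] | prev [-4,-3] | push {1}
  [5] u=4 | in [-4,-3] | out [-3,-2] | prev ⊥ | push {}
  [6] u=5 | in [-4,2] | out [-5,4] | prev ⊥ | push {}
  [7] u=6 | in ⊥ | out [2,4] | ==
  [8] u=0 | in [-4,2] | out [-4,2] | prev [-4,-3] | push {4,5}
  [9] u=1 | in [-4,2] | out [2,2] | ==
  [10] u=4 | in [-4,2] | out [-3,3] | prev [-3,-2] | push {0}
  [11] u=5 | in [-4,3] | out [-5,5] | prev [-5,4] | push {}
  [12] u=0 | in [-4,3] | out [-4,3] | prev [-4,2] | push {1,4,5}
  [13] u=1 | in [-4,3] | out [2,2] | ==
  [14] u=4 | in [-4,3] | out [-3,4] | prev [-3,3] | push {0}
  [15] u=5 | in [-4,4] | out [-5,5] | ==
  [16] u=0 | in [-4,4] | out [-4,4] | prev [-4,3] | push {1,4,5}
  [17] u=1 | in [-4,4] | out [2,2] | ==
  [18] u=4 | in [-4,4] | out [-3,5] | prev [-3,4] | push {0}
  [19] u=5 | in [-4,5] | out [-5,5] | ==
  [20] u=0 | in [-4,5] | out [-4,5] | prev [-4,4] | push {1,4,5}
  [21] u=1 | in [-4,5] | out [2,2] | ==
  [22] u=4 | in [-4,5] | out [-3,5] | ==
  [23] u=5 | in [-4,5] | out [-5,5] | ==

Converged values:
  [0] [-4,5]
  [1] [2,2]
  [2] [-4,4]
  [3] [-4,2]
  [4] [-3,5]
  [5] [-5,5]
  [6] [2,4]

[-3,5]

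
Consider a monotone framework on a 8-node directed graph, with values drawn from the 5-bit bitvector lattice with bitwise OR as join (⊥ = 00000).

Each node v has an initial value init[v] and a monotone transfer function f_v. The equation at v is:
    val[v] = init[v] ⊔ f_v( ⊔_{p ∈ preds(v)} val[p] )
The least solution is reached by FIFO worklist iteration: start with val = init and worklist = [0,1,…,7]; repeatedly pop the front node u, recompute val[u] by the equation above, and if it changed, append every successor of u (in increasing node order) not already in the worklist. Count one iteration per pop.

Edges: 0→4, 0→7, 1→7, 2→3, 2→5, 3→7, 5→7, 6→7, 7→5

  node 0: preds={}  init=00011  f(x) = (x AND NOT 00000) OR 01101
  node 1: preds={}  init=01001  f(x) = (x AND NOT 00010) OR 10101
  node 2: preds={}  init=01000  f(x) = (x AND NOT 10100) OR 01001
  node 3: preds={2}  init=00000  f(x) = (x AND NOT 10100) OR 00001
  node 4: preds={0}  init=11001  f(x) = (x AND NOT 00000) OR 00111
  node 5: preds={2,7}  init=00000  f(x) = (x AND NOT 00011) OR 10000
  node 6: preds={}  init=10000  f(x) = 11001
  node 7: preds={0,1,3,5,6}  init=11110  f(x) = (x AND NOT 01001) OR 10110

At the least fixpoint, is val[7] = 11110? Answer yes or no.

Trace (8 dequeues):
  [1] u=0 | in 00000 | out 01111 | prev 00011 | push {}
  [2] u=1 | in 00000 | out 11101 | prev 01001 | push {}
  [3] u=2 | in 00000 | out 01001 | prev 01000 | push {}
  [4] u=3 | in 01001 | out 01001 | prev 00000 | push {}
  [5] u=4 | in 01111 | out 11111 | prev 11001 | push {}
  [6] u=5 | in 11111 | out 11100 | prev 00000 | push {}
  [7] u=6 | in 00000 | out 11001 | prev 10000 | push {}
  [8] u=7 | in 11111 | out 11110 | ==

Converged values:
  [0] 01111
  [1] 11101
  [2] 01001
  [3] 01001
  [4] 11111
  [5] 11100
  [6] 11001
  [7] 11110

yes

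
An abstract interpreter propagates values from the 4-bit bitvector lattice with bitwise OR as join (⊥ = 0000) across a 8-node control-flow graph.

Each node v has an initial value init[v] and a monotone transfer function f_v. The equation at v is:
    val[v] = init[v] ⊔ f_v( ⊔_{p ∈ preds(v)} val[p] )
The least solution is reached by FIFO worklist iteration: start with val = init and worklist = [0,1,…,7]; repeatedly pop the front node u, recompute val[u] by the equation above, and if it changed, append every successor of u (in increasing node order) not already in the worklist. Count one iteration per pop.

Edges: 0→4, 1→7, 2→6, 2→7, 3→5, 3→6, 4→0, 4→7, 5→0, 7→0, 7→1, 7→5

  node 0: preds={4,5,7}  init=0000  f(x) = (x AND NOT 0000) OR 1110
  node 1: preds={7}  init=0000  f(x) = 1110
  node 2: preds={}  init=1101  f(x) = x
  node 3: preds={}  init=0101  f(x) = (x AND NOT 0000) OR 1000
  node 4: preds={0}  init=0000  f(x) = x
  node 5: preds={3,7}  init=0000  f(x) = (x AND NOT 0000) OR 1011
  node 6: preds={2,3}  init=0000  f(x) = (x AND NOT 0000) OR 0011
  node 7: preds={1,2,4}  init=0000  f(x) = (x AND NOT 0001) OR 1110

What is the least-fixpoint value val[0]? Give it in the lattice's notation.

1111

Iteration log — 14 steps:
  step 1. node 0  ⊔preds=0000  new=1110  old=0000  +wl: 
  step 2. node 1  ⊔preds=0000  new=1110  old=0000  +wl: 
  step 3. node 2  ⊔preds=0000  new=1101  stable
  step 4. node 3  ⊔preds=0000  new=1101  old=0101  +wl: 
  step 5. node 4  ⊔preds=1110  new=1110  old=0000  +wl: 0
  step 6. node 5  ⊔preds=1101  new=1111  old=0000  +wl: 
  step 7. node 6  ⊔preds=1101  new=1111  old=0000  +wl: 
  step 8. node 7  ⊔preds=1111  new=1110  old=0000  +wl: 1,5
  step 9. node 0  ⊔preds=1111  new=1111  old=1110  +wl: 4
  step 10. node 1  ⊔preds=1110  new=1110  stable
  step 11. node 5  ⊔preds=1111  new=1111  stable
  step 12. node 4  ⊔preds=1111  new=1111  old=1110  +wl: 0,7
  step 13. node 0  ⊔preds=1111  new=1111  stable
  step 14. node 7  ⊔preds=1111  new=1110  stable

Least fixpoint reached:
  node 0: 1111
  node 1: 1110
  node 2: 1101
  node 3: 1101
  node 4: 1111
  node 5: 1111
  node 6: 1111
  node 7: 1110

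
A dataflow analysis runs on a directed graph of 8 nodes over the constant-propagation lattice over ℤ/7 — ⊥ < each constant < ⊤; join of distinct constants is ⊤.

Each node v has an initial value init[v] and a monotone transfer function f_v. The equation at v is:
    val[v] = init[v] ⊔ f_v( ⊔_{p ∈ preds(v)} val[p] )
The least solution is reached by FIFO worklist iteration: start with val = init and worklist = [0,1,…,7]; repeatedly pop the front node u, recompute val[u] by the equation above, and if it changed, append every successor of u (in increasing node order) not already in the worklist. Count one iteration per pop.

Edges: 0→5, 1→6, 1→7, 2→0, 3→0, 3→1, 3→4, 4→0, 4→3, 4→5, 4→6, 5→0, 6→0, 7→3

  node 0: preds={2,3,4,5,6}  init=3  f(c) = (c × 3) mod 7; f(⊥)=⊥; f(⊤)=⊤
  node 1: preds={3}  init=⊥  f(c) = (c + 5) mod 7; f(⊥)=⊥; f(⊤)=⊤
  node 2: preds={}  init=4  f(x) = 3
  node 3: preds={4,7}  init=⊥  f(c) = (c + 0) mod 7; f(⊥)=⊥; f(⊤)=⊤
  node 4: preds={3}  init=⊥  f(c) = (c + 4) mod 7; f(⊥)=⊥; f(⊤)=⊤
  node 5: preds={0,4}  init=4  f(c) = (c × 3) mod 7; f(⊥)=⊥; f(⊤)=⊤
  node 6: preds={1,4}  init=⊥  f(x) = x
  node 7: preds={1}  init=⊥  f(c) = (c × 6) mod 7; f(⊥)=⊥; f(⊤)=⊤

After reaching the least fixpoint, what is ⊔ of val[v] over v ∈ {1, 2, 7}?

Worklist (9 pops):
  #1 pop 0: in=4 → ⊤ (was 3); enqueue []
  #2 pop 1: in=⊥ → ⊥ (no change)
  #3 pop 2: in=⊥ → ⊤ (was 4); enqueue [0]
  #4 pop 3: in=⊥ → ⊥ (no change)
  #5 pop 4: in=⊥ → ⊥ (no change)
  #6 pop 5: in=⊤ → ⊤ (was 4); enqueue []
  #7 pop 6: in=⊥ → ⊥ (no change)
  #8 pop 7: in=⊥ → ⊥ (no change)
  #9 pop 0: in=⊤ → ⊤ (no change)

Fixpoint:
  val[0] = ⊤
  val[1] = ⊥
  val[2] = ⊤
  val[3] = ⊥
  val[4] = ⊥
  val[5] = ⊤
  val[6] = ⊥
  val[7] = ⊥

⊤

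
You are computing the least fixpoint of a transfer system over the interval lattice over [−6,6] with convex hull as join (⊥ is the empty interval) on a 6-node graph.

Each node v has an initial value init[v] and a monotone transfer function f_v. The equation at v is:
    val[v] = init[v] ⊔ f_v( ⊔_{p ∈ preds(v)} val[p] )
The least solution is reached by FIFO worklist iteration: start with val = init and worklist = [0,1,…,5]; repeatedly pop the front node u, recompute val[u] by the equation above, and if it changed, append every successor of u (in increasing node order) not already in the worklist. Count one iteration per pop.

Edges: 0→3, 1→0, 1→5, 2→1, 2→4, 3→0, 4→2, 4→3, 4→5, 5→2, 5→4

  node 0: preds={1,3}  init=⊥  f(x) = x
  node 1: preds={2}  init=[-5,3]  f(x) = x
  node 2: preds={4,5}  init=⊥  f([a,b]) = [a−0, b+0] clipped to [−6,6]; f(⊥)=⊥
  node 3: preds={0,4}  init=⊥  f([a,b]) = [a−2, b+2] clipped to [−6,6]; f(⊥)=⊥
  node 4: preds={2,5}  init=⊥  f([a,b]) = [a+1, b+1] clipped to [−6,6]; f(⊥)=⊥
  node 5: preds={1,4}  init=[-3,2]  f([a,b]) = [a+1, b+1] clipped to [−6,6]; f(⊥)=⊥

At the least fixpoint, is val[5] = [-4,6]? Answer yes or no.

Trace (26 dequeues):
  [1] u=0 | in [-5,3] | out [-5,3] | prev ⊥ | push {}
  [2] u=1 | in ⊥ | out [-5,3] | ==
  [3] u=2 | in [-3,2] | out [-3,2] | prev ⊥ | push {1}
  [4] u=3 | in [-5,3] | out [-6,5] | prev ⊥ | push {0}
  [5] u=4 | in [-3,2] | out [-2,3] | prev ⊥ | push {2,3}
  [6] u=5 | in [-5,3] | out [-4,4] | prev [-3,2] | push {4}
  [7] u=1 | in [-3,2] | out [-5,3] | ==
  [8] u=0 | in [-6,5] | out [-6,5] | prev [-5,3] | push {}
  [9] u=2 | in [-4,4] | out [-4,4] | prev [-3,2] | push {1}
  [10] u=3 | in [-6,5] | out [-6,6] | prev [-6,5] | push {0}
  [11] u=4 | in [-4,4] | out [-3,5] | prev [-2,3] | push {2,3,5}
  [12] u=1 | in [-4,4] | out [-5,4] | prev [-5,3] | push {}
  [13] u=0 | in [-6,6] | out [-6,6] | prev [-6,5] | push {}
  [14] u=2 | in [-4,5] | out [-4,5] | prev [-4,4] | push {1,4}
  [15] u=3 | in [-6,6] | out [-6,6] | ==
  [16] u=5 | in [-5,5] | out [-4,6] | prev [-4,4] | push {2}
  [17] u=1 | in [-4,5] | out [-5,5] | prev [-5,4] | push {0,5}
  [18] u=4 | in [-4,6] | out [-3,6] | prev [-3,5] | push {3}
  [19] u=2 | in [-4,6] | out [-4,6] | prev [-4,5] | push {1,4}
  [20] u=0 | in [-6,6] | out [-6,6] | ==
  [21] u=5 | in [-5,6] | out [-4,6] | ==
  [22] u=3 | in [-6,6] | out [-6,6] | ==
  [23] u=1 | in [-4,6] | out [-5,6] | prev [-5,5] | push {0,5}
  [24] u=4 | in [-4,6] | out [-3,6] | ==
  [25] u=0 | in [-6,6] | out [-6,6] | ==
  [26] u=5 | in [-5,6] | out [-4,6] | ==

Converged values:
  [0] [-6,6]
  [1] [-5,6]
  [2] [-4,6]
  [3] [-6,6]
  [4] [-3,6]
  [5] [-4,6]

yes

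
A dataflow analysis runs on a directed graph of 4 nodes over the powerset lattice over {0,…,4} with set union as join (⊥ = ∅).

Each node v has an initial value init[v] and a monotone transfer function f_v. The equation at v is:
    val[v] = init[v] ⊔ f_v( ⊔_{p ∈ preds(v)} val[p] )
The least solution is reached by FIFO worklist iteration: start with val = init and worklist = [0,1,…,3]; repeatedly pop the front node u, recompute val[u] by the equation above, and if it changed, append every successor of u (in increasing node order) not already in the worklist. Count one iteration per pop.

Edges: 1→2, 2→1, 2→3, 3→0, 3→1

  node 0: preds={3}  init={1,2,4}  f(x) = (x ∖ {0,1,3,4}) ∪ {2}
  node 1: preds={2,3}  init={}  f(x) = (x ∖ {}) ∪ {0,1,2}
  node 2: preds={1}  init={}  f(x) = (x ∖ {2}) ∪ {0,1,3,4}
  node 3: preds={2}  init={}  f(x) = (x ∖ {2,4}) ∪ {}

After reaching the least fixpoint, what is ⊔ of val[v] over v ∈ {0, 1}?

Worklist (7 pops):
  #1 pop 0: in={} → {1,2,4} (no change)
  #2 pop 1: in={} → {0,1,2} (was {}); enqueue []
  #3 pop 2: in={0,1,2} → {0,1,3,4} (was {}); enqueue [1]
  #4 pop 3: in={0,1,3,4} → {0,1,3} (was {}); enqueue [0]
  #5 pop 1: in={0,1,3,4} → {0,1,2,3,4} (was {0,1,2}); enqueue [2]
  #6 pop 0: in={0,1,3} → {1,2,4} (no change)
  #7 pop 2: in={0,1,2,3,4} → {0,1,3,4} (no change)

Fixpoint:
  val[0] = {1,2,4}
  val[1] = {0,1,2,3,4}
  val[2] = {0,1,3,4}
  val[3] = {0,1,3}

{0,1,2,3,4}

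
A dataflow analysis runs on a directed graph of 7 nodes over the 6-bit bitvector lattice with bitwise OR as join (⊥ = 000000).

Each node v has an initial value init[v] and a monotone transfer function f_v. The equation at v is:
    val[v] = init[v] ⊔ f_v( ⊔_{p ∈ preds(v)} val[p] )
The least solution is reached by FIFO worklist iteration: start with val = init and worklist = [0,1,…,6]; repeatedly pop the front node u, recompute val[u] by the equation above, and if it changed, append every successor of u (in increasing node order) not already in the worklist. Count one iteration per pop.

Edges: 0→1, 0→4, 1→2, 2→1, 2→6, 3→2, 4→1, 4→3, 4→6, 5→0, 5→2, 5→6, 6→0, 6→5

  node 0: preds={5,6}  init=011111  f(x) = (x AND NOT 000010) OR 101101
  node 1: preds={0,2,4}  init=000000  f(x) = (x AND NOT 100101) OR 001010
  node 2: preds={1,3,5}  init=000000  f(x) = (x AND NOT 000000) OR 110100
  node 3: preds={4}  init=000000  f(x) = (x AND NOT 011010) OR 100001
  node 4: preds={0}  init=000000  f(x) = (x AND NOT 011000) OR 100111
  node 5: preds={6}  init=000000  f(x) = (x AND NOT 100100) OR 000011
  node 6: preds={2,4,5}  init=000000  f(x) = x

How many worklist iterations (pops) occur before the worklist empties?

16

Iteration log — 16 steps:
  step 1. node 0  ⊔preds=000000  new=111111  old=011111  +wl: 
  step 2. node 1  ⊔preds=111111  new=011010  old=000000  +wl: 
  step 3. node 2  ⊔preds=011010  new=111110  old=000000  +wl: 1
  step 4. node 3  ⊔preds=000000  new=100001  old=000000  +wl: 2
  step 5. node 4  ⊔preds=111111  new=100111  old=000000  +wl: 3
  step 6. node 5  ⊔preds=000000  new=000011  old=000000  +wl: 0
  step 7. node 6  ⊔preds=111111  new=111111  old=000000  +wl: 5
  step 8. node 1  ⊔preds=111111  new=011010  stable
  step 9. node 2  ⊔preds=111011  new=111111  old=111110  +wl: 1,6
  step 10. node 3  ⊔preds=100111  new=100101  old=100001  +wl: 2
  step 11. node 0  ⊔preds=111111  new=111111  stable
  step 12. node 5  ⊔preds=111111  new=011011  old=000011  +wl: 0
  step 13. node 1  ⊔preds=111111  new=011010  stable
  step 14. node 6  ⊔preds=111111  new=111111  stable
  step 15. node 2  ⊔preds=111111  new=111111  stable
  step 16. node 0  ⊔preds=111111  new=111111  stable

Least fixpoint reached:
  node 0: 111111
  node 1: 011010
  node 2: 111111
  node 3: 100101
  node 4: 100111
  node 5: 011011
  node 6: 111111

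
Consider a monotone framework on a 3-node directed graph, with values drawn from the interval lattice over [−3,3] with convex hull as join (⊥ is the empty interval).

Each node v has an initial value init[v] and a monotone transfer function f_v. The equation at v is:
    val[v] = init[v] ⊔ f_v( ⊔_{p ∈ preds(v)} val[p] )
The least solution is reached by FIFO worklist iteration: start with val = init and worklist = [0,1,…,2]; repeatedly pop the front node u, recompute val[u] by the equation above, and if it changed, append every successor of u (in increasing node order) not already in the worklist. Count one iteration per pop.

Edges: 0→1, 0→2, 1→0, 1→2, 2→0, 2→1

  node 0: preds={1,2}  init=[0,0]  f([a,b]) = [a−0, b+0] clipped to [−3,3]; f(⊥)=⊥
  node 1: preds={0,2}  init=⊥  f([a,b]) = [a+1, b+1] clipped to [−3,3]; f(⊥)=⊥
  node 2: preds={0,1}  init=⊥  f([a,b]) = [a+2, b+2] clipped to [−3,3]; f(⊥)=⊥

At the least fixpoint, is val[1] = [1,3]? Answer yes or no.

yes

Iteration log — 7 steps:
  step 1. node 0  ⊔preds=⊥  new=[0,0]  stable
  step 2. node 1  ⊔preds=[0,0]  new=[1,1]  old=⊥  +wl: 0
  step 3. node 2  ⊔preds=[0,1]  new=[2,3]  old=⊥  +wl: 1
  step 4. node 0  ⊔preds=[1,3]  new=[0,3]  old=[0,0]  +wl: 2
  step 5. node 1  ⊔preds=[0,3]  new=[1,3]  old=[1,1]  +wl: 0
  step 6. node 2  ⊔preds=[0,3]  new=[2,3]  stable
  step 7. node 0  ⊔preds=[1,3]  new=[0,3]  stable

Least fixpoint reached:
  node 0: [0,3]
  node 1: [1,3]
  node 2: [2,3]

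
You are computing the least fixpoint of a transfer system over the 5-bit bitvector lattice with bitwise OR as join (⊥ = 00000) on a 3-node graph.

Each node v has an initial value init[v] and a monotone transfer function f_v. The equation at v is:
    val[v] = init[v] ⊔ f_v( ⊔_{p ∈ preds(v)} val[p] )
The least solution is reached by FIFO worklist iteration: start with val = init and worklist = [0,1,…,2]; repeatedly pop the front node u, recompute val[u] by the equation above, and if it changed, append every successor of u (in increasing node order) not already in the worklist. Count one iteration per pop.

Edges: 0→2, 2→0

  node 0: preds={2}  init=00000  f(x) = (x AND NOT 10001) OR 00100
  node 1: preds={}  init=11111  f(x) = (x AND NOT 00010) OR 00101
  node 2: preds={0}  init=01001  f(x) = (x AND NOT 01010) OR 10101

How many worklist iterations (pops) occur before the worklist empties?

4

Worklist (4 pops):
  #1 pop 0: in=01001 → 01100 (was 00000); enqueue []
  #2 pop 1: in=00000 → 11111 (no change)
  #3 pop 2: in=01100 → 11101 (was 01001); enqueue [0]
  #4 pop 0: in=11101 → 01100 (no change)

Fixpoint:
  val[0] = 01100
  val[1] = 11111
  val[2] = 11101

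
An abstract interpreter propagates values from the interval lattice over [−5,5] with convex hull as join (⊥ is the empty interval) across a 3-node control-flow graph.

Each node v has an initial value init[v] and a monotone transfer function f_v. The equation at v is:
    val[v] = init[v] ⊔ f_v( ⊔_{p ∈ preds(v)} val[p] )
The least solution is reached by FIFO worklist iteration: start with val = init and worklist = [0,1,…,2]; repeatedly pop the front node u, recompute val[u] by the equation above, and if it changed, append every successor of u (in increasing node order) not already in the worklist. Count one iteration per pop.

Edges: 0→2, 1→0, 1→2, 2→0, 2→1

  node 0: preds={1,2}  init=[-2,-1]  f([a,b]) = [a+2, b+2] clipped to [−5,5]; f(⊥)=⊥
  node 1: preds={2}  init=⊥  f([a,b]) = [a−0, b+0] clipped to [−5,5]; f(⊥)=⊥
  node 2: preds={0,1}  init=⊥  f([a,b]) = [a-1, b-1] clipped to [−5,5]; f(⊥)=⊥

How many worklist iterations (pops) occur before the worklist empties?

Iteration log — 25 steps:
  step 1. node 0  ⊔preds=⊥  new=[-2,-1]  stable
  step 2. node 1  ⊔preds=⊥  new=⊥  stable
  step 3. node 2  ⊔preds=[-2,-1]  new=[-3,-2]  old=⊥  +wl: 0,1
  step 4. node 0  ⊔preds=[-3,-2]  new=[-2,0]  old=[-2,-1]  +wl: 2
  step 5. node 1  ⊔preds=[-3,-2]  new=[-3,-2]  old=⊥  +wl: 0
  step 6. node 2  ⊔preds=[-3,0]  new=[-4,-1]  old=[-3,-2]  +wl: 1
  step 7. node 0  ⊔preds=[-4,-1]  new=[-2,1]  old=[-2,0]  +wl: 2
  step 8. node 1  ⊔preds=[-4,-1]  new=[-4,-1]  old=[-3,-2]  +wl: 0
  step 9. node 2  ⊔preds=[-4,1]  new=[-5,0]  old=[-4,-1]  +wl: 1
  step 10. node 0  ⊔preds=[-5,0]  new=[-3,2]  old=[-2,1]  +wl: 2
  step 11. node 1  ⊔preds=[-5,0]  new=[-5,0]  old=[-4,-1]  +wl: 0
  step 12. node 2  ⊔preds=[-5,2]  new=[-5,1]  old=[-5,0]  +wl: 1
  step 13. node 0  ⊔preds=[-5,1]  new=[-3,3]  old=[-3,2]  +wl: 2
  step 14. node 1  ⊔preds=[-5,1]  new=[-5,1]  old=[-5,0]  +wl: 0
  step 15. node 2  ⊔preds=[-5,3]  new=[-5,2]  old=[-5,1]  +wl: 1
  step 16. node 0  ⊔preds=[-5,2]  new=[-3,4]  old=[-3,3]  +wl: 2
  step 17. node 1  ⊔preds=[-5,2]  new=[-5,2]  old=[-5,1]  +wl: 0
  step 18. node 2  ⊔preds=[-5,4]  new=[-5,3]  old=[-5,2]  +wl: 1
  step 19. node 0  ⊔preds=[-5,3]  new=[-3,5]  old=[-3,4]  +wl: 2
  step 20. node 1  ⊔preds=[-5,3]  new=[-5,3]  old=[-5,2]  +wl: 0
  step 21. node 2  ⊔preds=[-5,5]  new=[-5,4]  old=[-5,3]  +wl: 1
  step 22. node 0  ⊔preds=[-5,4]  new=[-3,5]  stable
  step 23. node 1  ⊔preds=[-5,4]  new=[-5,4]  old=[-5,3]  +wl: 0,2
  step 24. node 0  ⊔preds=[-5,4]  new=[-3,5]  stable
  step 25. node 2  ⊔preds=[-5,5]  new=[-5,4]  stable

Least fixpoint reached:
  node 0: [-3,5]
  node 1: [-5,4]
  node 2: [-5,4]

25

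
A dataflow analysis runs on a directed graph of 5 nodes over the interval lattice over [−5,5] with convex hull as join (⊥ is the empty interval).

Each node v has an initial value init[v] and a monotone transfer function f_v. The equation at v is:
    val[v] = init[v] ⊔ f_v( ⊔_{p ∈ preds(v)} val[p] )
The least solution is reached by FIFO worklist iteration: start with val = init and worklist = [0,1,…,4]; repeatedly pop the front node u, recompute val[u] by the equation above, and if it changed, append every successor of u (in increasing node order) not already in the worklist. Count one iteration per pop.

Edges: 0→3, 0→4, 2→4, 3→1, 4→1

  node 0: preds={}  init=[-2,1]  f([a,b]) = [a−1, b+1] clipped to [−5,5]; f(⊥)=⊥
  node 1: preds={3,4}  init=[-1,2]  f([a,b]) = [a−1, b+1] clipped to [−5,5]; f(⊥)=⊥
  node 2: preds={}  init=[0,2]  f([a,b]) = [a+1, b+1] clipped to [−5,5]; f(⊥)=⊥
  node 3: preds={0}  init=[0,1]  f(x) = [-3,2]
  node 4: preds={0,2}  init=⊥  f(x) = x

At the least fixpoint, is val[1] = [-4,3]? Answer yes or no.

Worklist (6 pops):
  #1 pop 0: in=⊥ → [-2,1] (no change)
  #2 pop 1: in=[0,1] → [-1,2] (no change)
  #3 pop 2: in=⊥ → [0,2] (no change)
  #4 pop 3: in=[-2,1] → [-3,2] (was [0,1]); enqueue [1]
  #5 pop 4: in=[-2,2] → [-2,2] (was ⊥); enqueue []
  #6 pop 1: in=[-3,2] → [-4,3] (was [-1,2]); enqueue []

Fixpoint:
  val[0] = [-2,1]
  val[1] = [-4,3]
  val[2] = [0,2]
  val[3] = [-3,2]
  val[4] = [-2,2]

yes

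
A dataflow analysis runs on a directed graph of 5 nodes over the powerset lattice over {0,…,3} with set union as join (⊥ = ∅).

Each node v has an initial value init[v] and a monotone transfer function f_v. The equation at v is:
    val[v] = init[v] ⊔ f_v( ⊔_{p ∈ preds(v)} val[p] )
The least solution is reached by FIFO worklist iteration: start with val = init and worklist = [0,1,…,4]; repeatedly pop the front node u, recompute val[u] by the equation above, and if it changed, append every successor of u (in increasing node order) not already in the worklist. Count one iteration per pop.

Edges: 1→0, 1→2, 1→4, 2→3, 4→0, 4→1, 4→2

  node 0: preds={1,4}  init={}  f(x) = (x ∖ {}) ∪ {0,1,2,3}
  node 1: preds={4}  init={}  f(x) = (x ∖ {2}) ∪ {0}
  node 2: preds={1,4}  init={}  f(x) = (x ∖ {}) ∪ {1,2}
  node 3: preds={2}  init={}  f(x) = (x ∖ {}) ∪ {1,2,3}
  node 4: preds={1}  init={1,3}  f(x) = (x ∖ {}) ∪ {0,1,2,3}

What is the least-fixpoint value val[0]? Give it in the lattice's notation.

Trace (8 dequeues):
  [1] u=0 | in {1,3} | out {0,1,2,3} | prev {} | push {}
  [2] u=1 | in {1,3} | out {0,1,3} | prev {} | push {0}
  [3] u=2 | in {0,1,3} | out {0,1,2,3} | prev {} | push {}
  [4] u=3 | in {0,1,2,3} | out {0,1,2,3} | prev {} | push {}
  [5] u=4 | in {0,1,3} | out {0,1,2,3} | prev {1,3} | push {1,2}
  [6] u=0 | in {0,1,2,3} | out {0,1,2,3} | ==
  [7] u=1 | in {0,1,2,3} | out {0,1,3} | ==
  [8] u=2 | in {0,1,2,3} | out {0,1,2,3} | ==

Converged values:
  [0] {0,1,2,3}
  [1] {0,1,3}
  [2] {0,1,2,3}
  [3] {0,1,2,3}
  [4] {0,1,2,3}

{0,1,2,3}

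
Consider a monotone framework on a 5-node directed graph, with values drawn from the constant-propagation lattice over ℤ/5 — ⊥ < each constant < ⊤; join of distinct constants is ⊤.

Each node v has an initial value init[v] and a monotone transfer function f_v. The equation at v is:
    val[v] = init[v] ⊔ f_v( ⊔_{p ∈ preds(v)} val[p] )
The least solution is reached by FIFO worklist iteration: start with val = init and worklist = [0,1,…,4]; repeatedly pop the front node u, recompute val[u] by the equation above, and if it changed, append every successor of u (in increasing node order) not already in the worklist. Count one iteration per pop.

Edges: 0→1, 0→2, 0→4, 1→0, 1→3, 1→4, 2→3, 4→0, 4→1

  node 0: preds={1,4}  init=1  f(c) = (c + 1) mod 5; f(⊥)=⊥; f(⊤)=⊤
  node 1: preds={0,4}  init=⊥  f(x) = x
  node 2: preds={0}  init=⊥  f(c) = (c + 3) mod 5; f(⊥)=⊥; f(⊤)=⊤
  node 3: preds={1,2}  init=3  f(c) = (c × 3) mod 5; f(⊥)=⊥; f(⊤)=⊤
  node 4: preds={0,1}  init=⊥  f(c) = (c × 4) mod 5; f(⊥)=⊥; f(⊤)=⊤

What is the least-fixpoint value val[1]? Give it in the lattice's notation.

⊤

Iteration log — 12 steps:
  step 1. node 0  ⊔preds=⊥  new=1  stable
  step 2. node 1  ⊔preds=1  new=1  old=⊥  +wl: 0
  step 3. node 2  ⊔preds=1  new=4  old=⊥  +wl: 
  step 4. node 3  ⊔preds=⊤  new=⊤  old=3  +wl: 
  step 5. node 4  ⊔preds=1  new=4  old=⊥  +wl: 1
  step 6. node 0  ⊔preds=⊤  new=⊤  old=1  +wl: 2,4
  step 7. node 1  ⊔preds=⊤  new=⊤  old=1  +wl: 0,3
  step 8. node 2  ⊔preds=⊤  new=⊤  old=4  +wl: 
  step 9. node 4  ⊔preds=⊤  new=⊤  old=4  +wl: 1
  step 10. node 0  ⊔preds=⊤  new=⊤  stable
  step 11. node 3  ⊔preds=⊤  new=⊤  stable
  step 12. node 1  ⊔preds=⊤  new=⊤  stable

Least fixpoint reached:
  node 0: ⊤
  node 1: ⊤
  node 2: ⊤
  node 3: ⊤
  node 4: ⊤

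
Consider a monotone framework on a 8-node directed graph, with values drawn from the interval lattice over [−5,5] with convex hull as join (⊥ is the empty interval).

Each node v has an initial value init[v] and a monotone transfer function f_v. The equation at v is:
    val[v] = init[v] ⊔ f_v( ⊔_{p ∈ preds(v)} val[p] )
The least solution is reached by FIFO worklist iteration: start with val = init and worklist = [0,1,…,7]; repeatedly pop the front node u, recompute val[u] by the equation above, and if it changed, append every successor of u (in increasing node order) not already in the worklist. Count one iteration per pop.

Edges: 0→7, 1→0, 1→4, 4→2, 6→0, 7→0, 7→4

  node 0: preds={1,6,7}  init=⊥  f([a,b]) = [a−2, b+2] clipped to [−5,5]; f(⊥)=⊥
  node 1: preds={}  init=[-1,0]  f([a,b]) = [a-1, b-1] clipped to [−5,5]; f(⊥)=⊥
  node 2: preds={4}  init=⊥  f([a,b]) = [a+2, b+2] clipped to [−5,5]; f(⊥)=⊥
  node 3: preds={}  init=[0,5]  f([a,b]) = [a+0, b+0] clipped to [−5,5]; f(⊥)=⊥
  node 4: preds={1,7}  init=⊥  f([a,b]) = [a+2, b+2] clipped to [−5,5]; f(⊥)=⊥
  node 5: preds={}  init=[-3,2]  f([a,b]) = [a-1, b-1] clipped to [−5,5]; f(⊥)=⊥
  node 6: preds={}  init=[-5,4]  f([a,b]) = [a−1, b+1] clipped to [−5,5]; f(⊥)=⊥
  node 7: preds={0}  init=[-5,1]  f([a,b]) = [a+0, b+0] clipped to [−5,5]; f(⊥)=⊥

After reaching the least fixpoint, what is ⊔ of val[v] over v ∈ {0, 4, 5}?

[-5,5]

Worklist (12 pops):
  #1 pop 0: in=[-5,4] → [-5,5] (was ⊥); enqueue []
  #2 pop 1: in=⊥ → [-1,0] (no change)
  #3 pop 2: in=⊥ → ⊥ (no change)
  #4 pop 3: in=⊥ → [0,5] (no change)
  #5 pop 4: in=[-5,1] → [-3,3] (was ⊥); enqueue [2]
  #6 pop 5: in=⊥ → [-3,2] (no change)
  #7 pop 6: in=⊥ → [-5,4] (no change)
  #8 pop 7: in=[-5,5] → [-5,5] (was [-5,1]); enqueue [0,4]
  #9 pop 2: in=[-3,3] → [-1,5] (was ⊥); enqueue []
  #10 pop 0: in=[-5,5] → [-5,5] (no change)
  #11 pop 4: in=[-5,5] → [-3,5] (was [-3,3]); enqueue [2]
  #12 pop 2: in=[-3,5] → [-1,5] (no change)

Fixpoint:
  val[0] = [-5,5]
  val[1] = [-1,0]
  val[2] = [-1,5]
  val[3] = [0,5]
  val[4] = [-3,5]
  val[5] = [-3,2]
  val[6] = [-5,4]
  val[7] = [-5,5]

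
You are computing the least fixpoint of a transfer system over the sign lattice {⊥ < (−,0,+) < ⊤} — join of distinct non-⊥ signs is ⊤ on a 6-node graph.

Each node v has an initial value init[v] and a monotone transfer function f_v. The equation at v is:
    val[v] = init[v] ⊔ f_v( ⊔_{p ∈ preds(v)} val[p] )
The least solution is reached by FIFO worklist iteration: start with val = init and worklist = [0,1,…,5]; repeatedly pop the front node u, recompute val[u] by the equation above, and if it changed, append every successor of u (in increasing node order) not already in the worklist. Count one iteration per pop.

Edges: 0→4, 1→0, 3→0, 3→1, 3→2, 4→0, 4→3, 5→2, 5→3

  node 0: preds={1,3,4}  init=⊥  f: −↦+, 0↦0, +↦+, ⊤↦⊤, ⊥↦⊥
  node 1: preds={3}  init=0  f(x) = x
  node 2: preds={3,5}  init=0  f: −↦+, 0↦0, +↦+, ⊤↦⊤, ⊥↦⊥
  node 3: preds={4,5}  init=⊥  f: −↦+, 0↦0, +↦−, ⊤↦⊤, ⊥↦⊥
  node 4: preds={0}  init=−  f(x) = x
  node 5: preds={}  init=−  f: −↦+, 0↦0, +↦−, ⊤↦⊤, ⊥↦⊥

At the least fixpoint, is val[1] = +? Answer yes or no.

no

Trace (13 dequeues):
  [1] u=0 | in ⊤ | out ⊤ | prev ⊥ | push {}
  [2] u=1 | in ⊥ | out 0 | ==
  [3] u=2 | in − | out ⊤ | prev 0 | push {}
  [4] u=3 | in − | out + | prev ⊥ | push {0,1,2}
  [5] u=4 | in ⊤ | out ⊤ | prev − | push {3}
  [6] u=5 | in ⊥ | out − | ==
  [7] u=0 | in ⊤ | out ⊤ | ==
  [8] u=1 | in + | out ⊤ | prev 0 | push {0}
  [9] u=2 | in ⊤ | out ⊤ | ==
  [10] u=3 | in ⊤ | out ⊤ | prev + | push {1,2}
  [11] u=0 | in ⊤ | out ⊤ | ==
  [12] u=1 | in ⊤ | out ⊤ | ==
  [13] u=2 | in ⊤ | out ⊤ | ==

Converged values:
  [0] ⊤
  [1] ⊤
  [2] ⊤
  [3] ⊤
  [4] ⊤
  [5] −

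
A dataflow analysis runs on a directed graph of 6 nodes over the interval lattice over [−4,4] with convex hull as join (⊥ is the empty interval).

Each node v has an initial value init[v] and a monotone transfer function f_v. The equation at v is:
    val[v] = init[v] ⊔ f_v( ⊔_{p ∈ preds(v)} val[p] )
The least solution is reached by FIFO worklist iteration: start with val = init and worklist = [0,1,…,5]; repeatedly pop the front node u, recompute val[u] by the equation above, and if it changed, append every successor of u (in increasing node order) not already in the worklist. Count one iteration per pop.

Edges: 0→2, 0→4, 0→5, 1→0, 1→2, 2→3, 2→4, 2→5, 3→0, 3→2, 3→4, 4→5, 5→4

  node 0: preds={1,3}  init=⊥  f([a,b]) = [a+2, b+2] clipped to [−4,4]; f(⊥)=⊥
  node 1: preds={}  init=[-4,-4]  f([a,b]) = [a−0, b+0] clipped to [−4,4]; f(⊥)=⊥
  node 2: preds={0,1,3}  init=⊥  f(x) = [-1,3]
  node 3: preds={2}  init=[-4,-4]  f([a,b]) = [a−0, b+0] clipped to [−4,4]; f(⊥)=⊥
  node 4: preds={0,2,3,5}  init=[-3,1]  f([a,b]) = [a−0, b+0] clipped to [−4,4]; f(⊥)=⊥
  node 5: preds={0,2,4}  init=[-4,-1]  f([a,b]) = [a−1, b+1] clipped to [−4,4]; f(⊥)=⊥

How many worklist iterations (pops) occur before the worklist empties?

Iteration log — 10 steps:
  step 1. node 0  ⊔preds=[-4,-4]  new=[-2,-2]  old=⊥  +wl: 
  step 2. node 1  ⊔preds=⊥  new=[-4,-4]  stable
  step 3. node 2  ⊔preds=[-4,-2]  new=[-1,3]  old=⊥  +wl: 
  step 4. node 3  ⊔preds=[-1,3]  new=[-4,3]  old=[-4,-4]  +wl: 0,2
  step 5. node 4  ⊔preds=[-4,3]  new=[-4,3]  old=[-3,1]  +wl: 
  step 6. node 5  ⊔preds=[-4,3]  new=[-4,4]  old=[-4,-1]  +wl: 4
  step 7. node 0  ⊔preds=[-4,3]  new=[-2,4]  old=[-2,-2]  +wl: 5
  step 8. node 2  ⊔preds=[-4,4]  new=[-1,3]  stable
  step 9. node 4  ⊔preds=[-4,4]  new=[-4,4]  old=[-4,3]  +wl: 
  step 10. node 5  ⊔preds=[-4,4]  new=[-4,4]  stable

Least fixpoint reached:
  node 0: [-2,4]
  node 1: [-4,-4]
  node 2: [-1,3]
  node 3: [-4,3]
  node 4: [-4,4]
  node 5: [-4,4]

10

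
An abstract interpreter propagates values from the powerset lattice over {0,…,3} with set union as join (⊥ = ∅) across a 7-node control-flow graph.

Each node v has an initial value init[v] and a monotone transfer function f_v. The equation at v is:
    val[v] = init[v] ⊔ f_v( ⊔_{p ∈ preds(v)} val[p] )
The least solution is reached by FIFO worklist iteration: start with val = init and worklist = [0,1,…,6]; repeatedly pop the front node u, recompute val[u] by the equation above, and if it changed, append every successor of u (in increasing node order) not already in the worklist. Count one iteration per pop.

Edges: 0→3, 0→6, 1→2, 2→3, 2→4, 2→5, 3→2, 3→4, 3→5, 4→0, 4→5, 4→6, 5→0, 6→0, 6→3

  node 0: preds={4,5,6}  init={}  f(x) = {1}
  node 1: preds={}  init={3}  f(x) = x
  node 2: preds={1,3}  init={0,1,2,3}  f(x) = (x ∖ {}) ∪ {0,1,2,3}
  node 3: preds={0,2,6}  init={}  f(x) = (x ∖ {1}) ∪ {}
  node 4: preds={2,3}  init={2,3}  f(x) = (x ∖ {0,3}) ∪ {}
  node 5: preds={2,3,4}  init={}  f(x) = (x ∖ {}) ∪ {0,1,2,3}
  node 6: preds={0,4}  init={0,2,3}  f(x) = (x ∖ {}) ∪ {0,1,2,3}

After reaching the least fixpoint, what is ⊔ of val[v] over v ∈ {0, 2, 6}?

Iteration log — 10 steps:
  step 1. node 0  ⊔preds={0,2,3}  new={1}  old={}  +wl: 
  step 2. node 1  ⊔preds={}  new={3}  stable
  step 3. node 2  ⊔preds={3}  new={0,1,2,3}  stable
  step 4. node 3  ⊔preds={0,1,2,3}  new={0,2,3}  old={}  +wl: 2
  step 5. node 4  ⊔preds={0,1,2,3}  new={1,2,3}  old={2,3}  +wl: 0
  step 6. node 5  ⊔preds={0,1,2,3}  new={0,1,2,3}  old={}  +wl: 
  step 7. node 6  ⊔preds={1,2,3}  new={0,1,2,3}  old={0,2,3}  +wl: 3
  step 8. node 2  ⊔preds={0,2,3}  new={0,1,2,3}  stable
  step 9. node 0  ⊔preds={0,1,2,3}  new={1}  stable
  step 10. node 3  ⊔preds={0,1,2,3}  new={0,2,3}  stable

Least fixpoint reached:
  node 0: {1}
  node 1: {3}
  node 2: {0,1,2,3}
  node 3: {0,2,3}
  node 4: {1,2,3}
  node 5: {0,1,2,3}
  node 6: {0,1,2,3}

{0,1,2,3}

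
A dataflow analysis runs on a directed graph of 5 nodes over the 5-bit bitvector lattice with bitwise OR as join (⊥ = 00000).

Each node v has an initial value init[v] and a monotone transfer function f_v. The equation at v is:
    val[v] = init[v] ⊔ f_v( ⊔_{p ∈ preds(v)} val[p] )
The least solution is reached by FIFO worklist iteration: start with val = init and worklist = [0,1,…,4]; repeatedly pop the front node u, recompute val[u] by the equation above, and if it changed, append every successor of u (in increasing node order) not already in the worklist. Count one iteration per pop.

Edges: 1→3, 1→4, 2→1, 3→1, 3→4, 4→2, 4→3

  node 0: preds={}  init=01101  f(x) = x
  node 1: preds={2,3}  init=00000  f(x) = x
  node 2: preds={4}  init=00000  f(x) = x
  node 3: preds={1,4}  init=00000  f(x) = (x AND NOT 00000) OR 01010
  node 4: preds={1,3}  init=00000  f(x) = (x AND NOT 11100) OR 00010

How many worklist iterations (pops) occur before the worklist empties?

10

Trace (10 dequeues):
  [1] u=0 | in 00000 | out 01101 | ==
  [2] u=1 | in 00000 | out 00000 | ==
  [3] u=2 | in 00000 | out 00000 | ==
  [4] u=3 | in 00000 | out 01010 | prev 00000 | push {1}
  [5] u=4 | in 01010 | out 00010 | prev 00000 | push {2,3}
  [6] u=1 | in 01010 | out 01010 | prev 00000 | push {4}
  [7] u=2 | in 00010 | out 00010 | prev 00000 | push {1}
  [8] u=3 | in 01010 | out 01010 | ==
  [9] u=4 | in 01010 | out 00010 | ==
  [10] u=1 | in 01010 | out 01010 | ==

Converged values:
  [0] 01101
  [1] 01010
  [2] 00010
  [3] 01010
  [4] 00010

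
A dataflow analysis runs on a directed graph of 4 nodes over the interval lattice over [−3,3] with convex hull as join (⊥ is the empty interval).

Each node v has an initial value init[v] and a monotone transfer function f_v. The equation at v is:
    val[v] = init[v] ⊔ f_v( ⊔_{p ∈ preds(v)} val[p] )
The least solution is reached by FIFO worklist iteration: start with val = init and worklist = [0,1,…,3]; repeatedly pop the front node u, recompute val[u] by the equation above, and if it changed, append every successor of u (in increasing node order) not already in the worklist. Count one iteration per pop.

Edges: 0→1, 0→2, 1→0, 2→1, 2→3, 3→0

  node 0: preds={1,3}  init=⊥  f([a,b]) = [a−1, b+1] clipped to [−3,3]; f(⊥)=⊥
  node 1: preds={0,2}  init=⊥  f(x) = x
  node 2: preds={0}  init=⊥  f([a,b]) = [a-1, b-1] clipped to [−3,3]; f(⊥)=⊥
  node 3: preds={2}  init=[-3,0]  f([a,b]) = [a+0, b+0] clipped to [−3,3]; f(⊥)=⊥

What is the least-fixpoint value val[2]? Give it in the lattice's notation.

[-3,2]

Worklist (15 pops):
  #1 pop 0: in=[-3,0] → [-3,1] (was ⊥); enqueue []
  #2 pop 1: in=[-3,1] → [-3,1] (was ⊥); enqueue [0]
  #3 pop 2: in=[-3,1] → [-3,0] (was ⊥); enqueue [1]
  #4 pop 3: in=[-3,0] → [-3,0] (no change)
  #5 pop 0: in=[-3,1] → [-3,2] (was [-3,1]); enqueue [2]
  #6 pop 1: in=[-3,2] → [-3,2] (was [-3,1]); enqueue [0]
  #7 pop 2: in=[-3,2] → [-3,1] (was [-3,0]); enqueue [1,3]
  #8 pop 0: in=[-3,2] → [-3,3] (was [-3,2]); enqueue [2]
  #9 pop 1: in=[-3,3] → [-3,3] (was [-3,2]); enqueue [0]
  #10 pop 3: in=[-3,1] → [-3,1] (was [-3,0]); enqueue []
  #11 pop 2: in=[-3,3] → [-3,2] (was [-3,1]); enqueue [1,3]
  #12 pop 0: in=[-3,3] → [-3,3] (no change)
  #13 pop 1: in=[-3,3] → [-3,3] (no change)
  #14 pop 3: in=[-3,2] → [-3,2] (was [-3,1]); enqueue [0]
  #15 pop 0: in=[-3,3] → [-3,3] (no change)

Fixpoint:
  val[0] = [-3,3]
  val[1] = [-3,3]
  val[2] = [-3,2]
  val[3] = [-3,2]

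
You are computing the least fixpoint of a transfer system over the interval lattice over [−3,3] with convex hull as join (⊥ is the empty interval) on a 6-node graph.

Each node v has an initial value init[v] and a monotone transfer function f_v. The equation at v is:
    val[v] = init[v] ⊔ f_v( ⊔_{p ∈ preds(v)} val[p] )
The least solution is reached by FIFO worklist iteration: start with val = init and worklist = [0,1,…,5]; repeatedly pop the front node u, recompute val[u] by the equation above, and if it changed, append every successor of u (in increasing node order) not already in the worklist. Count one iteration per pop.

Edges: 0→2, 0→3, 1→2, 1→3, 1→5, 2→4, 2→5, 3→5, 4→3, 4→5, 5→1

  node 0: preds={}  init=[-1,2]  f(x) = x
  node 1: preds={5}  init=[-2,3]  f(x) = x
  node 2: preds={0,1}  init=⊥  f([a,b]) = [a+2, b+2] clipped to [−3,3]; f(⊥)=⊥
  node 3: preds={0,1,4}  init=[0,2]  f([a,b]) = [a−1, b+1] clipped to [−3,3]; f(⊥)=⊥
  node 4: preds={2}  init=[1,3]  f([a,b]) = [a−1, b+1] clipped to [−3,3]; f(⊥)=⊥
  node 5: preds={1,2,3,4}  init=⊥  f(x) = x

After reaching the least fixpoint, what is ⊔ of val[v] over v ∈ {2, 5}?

[-3,3]

Trace (14 dequeues):
  [1] u=0 | in ⊥ | out [-1,2] | ==
  [2] u=1 | in ⊥ | out [-2,3] | ==
  [3] u=2 | in [-2,3] | out [0,3] | prev ⊥ | push {}
  [4] u=3 | in [-2,3] | out [-3,3] | prev [0,2] | push {}
  [5] u=4 | in [0,3] | out [-1,3] | prev [1,3] | push {3}
  [6] u=5 | in [-3,3] | out [-3,3] | prev ⊥ | push {1}
  [7] u=3 | in [-2,3] | out [-3,3] | ==
  [8] u=1 | in [-3,3] | out [-3,3] | prev [-2,3] | push {2,3,5}
  [9] u=2 | in [-3,3] | out [-1,3] | prev [0,3] | push {4}
  [10] u=3 | in [-3,3] | out [-3,3] | ==
  [11] u=5 | in [-3,3] | out [-3,3] | ==
  [12] u=4 | in [-1,3] | out [-2,3] | prev [-1,3] | push {3,5}
  [13] u=3 | in [-3,3] | out [-3,3] | ==
  [14] u=5 | in [-3,3] | out [-3,3] | ==

Converged values:
  [0] [-1,2]
  [1] [-3,3]
  [2] [-1,3]
  [3] [-3,3]
  [4] [-2,3]
  [5] [-3,3]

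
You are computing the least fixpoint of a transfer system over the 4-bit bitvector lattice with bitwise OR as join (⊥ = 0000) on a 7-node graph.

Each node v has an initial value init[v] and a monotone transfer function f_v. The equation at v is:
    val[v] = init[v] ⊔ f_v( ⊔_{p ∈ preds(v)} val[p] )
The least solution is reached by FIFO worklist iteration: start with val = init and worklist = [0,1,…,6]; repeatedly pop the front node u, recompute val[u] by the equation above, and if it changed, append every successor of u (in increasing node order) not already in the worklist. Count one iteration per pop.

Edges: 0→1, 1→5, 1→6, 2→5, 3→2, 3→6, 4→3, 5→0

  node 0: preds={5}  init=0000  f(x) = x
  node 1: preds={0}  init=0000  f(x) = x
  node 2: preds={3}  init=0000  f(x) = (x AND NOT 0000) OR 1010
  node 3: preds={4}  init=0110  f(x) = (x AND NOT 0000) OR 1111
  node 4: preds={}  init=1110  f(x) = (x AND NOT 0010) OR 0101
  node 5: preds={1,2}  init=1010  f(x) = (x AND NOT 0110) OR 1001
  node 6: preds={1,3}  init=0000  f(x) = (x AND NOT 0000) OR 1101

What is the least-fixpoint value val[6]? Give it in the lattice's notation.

Trace (14 dequeues):
  [1] u=0 | in 1010 | out 1010 | prev 0000 | push {}
  [2] u=1 | in 1010 | out 1010 | prev 0000 | push {}
  [3] u=2 | in 0110 | out 1110 | prev 0000 | push {}
  [4] u=3 | in 1110 | out 1111 | prev 0110 | push {2}
  [5] u=4 | in 0000 | out 1111 | prev 1110 | push {3}
  [6] u=5 | in 1110 | out 1011 | prev 1010 | push {0}
  [7] u=6 | in 1111 | out 1111 | prev 0000 | push {}
  [8] u=2 | in 1111 | out 1111 | prev 1110 | push {5}
  [9] u=3 | in 1111 | out 1111 | ==
  [10] u=0 | in 1011 | out 1011 | prev 1010 | push {1}
  [11] u=5 | in 1111 | out 1011 | ==
  [12] u=1 | in 1011 | out 1011 | prev 1010 | push {5,6}
  [13] u=5 | in 1111 | out 1011 | ==
  [14] u=6 | in 1111 | out 1111 | ==

Converged values:
  [0] 1011
  [1] 1011
  [2] 1111
  [3] 1111
  [4] 1111
  [5] 1011
  [6] 1111

1111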